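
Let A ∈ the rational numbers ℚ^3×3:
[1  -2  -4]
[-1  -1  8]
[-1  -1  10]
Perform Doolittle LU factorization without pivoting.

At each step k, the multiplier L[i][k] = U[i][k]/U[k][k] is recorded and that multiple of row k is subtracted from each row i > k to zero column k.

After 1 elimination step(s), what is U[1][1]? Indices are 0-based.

U[1][1] = -3

k=0: U[0][0]=1
  eliminate (1,0): mult=-1, new row 1: (0, -3, 4); set L[1][0]=-1
  eliminate (2,0): mult=-1, new row 2: (0, -3, 6); set L[2][0]=-1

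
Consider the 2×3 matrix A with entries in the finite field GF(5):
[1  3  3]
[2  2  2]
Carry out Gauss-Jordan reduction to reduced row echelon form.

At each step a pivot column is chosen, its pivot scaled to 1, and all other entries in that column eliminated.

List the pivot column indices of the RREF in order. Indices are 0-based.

pivot(0,0)=1: scale R0 → (1, 3, 3)
  clear (1,0): R1 −= (2)R0 → (0, 1, 1)
pivot(1,1)=1: scale R1 → (0, 1, 1)
  clear (0,1): R0 −= (3)R1 → (1, 0, 0)

pivot columns: 0, 1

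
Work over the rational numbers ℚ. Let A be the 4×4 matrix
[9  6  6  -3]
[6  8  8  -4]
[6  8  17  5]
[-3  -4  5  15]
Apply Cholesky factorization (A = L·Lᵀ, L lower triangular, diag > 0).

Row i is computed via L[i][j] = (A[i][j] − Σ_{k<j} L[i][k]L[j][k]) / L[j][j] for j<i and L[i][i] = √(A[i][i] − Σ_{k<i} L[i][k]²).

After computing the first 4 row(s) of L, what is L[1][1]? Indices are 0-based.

Step 1: L[0][0] = √(9) = 3.
  L[1][0] = (6) / L[0][0] = 2.
Step 2: L[1][1] = √(4) = 2.
  L[2][0] = (6) / L[0][0] = 2.
  L[2][1] = (4) / L[1][1] = 2.
Step 3: L[2][2] = √(9) = 3.
  L[3][0] = (-3) / L[0][0] = -1.
  L[3][1] = (-2) / L[1][1] = -1.
  L[3][2] = (9) / L[2][2] = 3.
Step 4: L[3][3] = √(4) = 2.

L[1][1] = 2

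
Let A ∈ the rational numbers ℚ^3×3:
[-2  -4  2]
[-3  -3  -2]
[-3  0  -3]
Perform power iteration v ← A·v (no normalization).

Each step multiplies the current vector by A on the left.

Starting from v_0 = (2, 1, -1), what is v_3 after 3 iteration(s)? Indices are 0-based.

v_3 = (-234, -375, -243)

v_0 = (2, 1, -1).
v_1 = A·v_0 = (-10, -7, -3).
v_2 = A·v_1 = (42, 57, 39).
v_3 = A·v_2 = (-234, -375, -243).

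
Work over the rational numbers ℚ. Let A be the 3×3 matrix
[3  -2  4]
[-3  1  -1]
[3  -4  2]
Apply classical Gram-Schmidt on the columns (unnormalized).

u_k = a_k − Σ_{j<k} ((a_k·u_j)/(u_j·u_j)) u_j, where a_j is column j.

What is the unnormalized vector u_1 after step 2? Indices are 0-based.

Step 1: u_0 = a_0 = (3, -3, 3).
Step 2: u_1 = a_1 − (-7/9)·u_0 = (1/3, -4/3, -5/3).

u_1 = (1/3, -4/3, -5/3)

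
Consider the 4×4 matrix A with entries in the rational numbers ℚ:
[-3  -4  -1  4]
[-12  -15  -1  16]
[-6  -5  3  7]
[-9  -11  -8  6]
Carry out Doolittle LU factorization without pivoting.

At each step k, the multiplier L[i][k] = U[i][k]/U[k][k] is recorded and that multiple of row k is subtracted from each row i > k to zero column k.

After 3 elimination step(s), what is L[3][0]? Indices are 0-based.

L[3][0] = 3

[col 0] pivot -3
  R1 -= 4*R0 → (0, 1, 3, 0)  (L[1][0] := 4)
  R2 -= 2*R0 → (0, 3, 5, -1)  (L[2][0] := 2)
  R3 -= 3*R0 → (0, 1, -5, -6)  (L[3][0] := 3)
[col 1] pivot 1
  R2 -= 3*R1 → (0, 0, -4, -1)  (L[2][1] := 3)
  R3 -= 1*R1 → (0, 0, -8, -6)  (L[3][1] := 1)
[col 2] pivot -4
  R3 -= 2*R2 → (0, 0, 0, -4)  (L[3][2] := 2)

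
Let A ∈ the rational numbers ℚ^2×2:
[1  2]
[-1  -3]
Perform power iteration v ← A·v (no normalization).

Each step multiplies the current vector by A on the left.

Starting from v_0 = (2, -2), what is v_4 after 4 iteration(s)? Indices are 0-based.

v_4 = (34, -58)

v_0 = (2, -2).
v_1 = A·v_0 = (-2, 4).
v_2 = A·v_1 = (6, -10).
v_3 = A·v_2 = (-14, 24).
v_4 = A·v_3 = (34, -58).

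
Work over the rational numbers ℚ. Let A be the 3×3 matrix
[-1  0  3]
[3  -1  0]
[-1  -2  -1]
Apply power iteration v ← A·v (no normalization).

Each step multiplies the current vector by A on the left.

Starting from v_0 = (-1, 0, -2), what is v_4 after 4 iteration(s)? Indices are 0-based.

v_4 = (-4, -24, -120)

v_0 = (-1, 0, -2).
v_1 = A·v_0 = (-5, -3, 3).
v_2 = A·v_1 = (14, -12, 8).
v_3 = A·v_2 = (10, 54, 2).
v_4 = A·v_3 = (-4, -24, -120).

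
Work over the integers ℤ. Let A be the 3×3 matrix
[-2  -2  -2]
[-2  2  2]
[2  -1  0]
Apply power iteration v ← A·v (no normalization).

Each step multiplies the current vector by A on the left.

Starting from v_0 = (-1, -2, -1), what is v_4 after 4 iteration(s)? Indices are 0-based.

v_0 = (-1, -2, -1).
v_1 = A·v_0 = (8, -4, 0).
v_2 = A·v_1 = (-8, -24, 20).
v_3 = A·v_2 = (24, 8, 8).
v_4 = A·v_3 = (-80, -16, 40).

v_4 = (-80, -16, 40)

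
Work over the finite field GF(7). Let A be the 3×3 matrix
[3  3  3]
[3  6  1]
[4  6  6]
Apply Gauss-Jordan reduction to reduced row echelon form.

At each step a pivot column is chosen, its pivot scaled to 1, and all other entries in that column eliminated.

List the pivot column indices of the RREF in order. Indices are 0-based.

pivot columns: 0, 1, 2

[1] R0 /= 3  ⇒  (1, 1, 1)
     R1 -= 3·R0  ⇒  (0, 3, 5)
     R2 -= 4·R0  ⇒  (0, 2, 2)
[2] R1 /= 3  ⇒  (0, 1, 4)
     R0 -= 1·R1  ⇒  (1, 0, 4)
     R2 -= 2·R1  ⇒  (0, 0, 1)
[3] R2 /= 1  ⇒  (0, 0, 1)
     R0 -= 4·R2  ⇒  (1, 0, 0)
     R1 -= 4·R2  ⇒  (0, 1, 0)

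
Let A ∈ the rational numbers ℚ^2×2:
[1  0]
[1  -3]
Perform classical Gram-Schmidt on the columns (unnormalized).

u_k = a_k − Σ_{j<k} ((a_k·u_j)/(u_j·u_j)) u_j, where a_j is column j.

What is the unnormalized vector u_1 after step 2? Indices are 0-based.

Step 1: u_0 = a_0 = (1, 1).
Step 2: u_1 = a_1 − (-3/2)·u_0 = (3/2, -3/2).

u_1 = (3/2, -3/2)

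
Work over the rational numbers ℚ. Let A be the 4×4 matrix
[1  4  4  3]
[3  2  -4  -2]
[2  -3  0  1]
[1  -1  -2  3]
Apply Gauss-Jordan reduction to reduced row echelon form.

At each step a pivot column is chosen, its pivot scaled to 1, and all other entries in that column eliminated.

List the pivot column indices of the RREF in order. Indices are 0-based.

pivot columns: 0, 1, 2, 3

[1] R0 /= 1  ⇒  (1, 4, 4, 3)
     R1 -= 3·R0  ⇒  (0, -10, -16, -11)
     R2 -= 2·R0  ⇒  (0, -11, -8, -5)
     R3 -= 1·R0  ⇒  (0, -5, -6, 0)
[2] R1 /= -10  ⇒  (0, 1, 8/5, 11/10)
     R0 -= 4·R1  ⇒  (1, 0, -12/5, -7/5)
     R2 -= -11·R1  ⇒  (0, 0, 48/5, 71/10)
     R3 -= -5·R1  ⇒  (0, 0, 2, 11/2)
[3] R2 /= 48/5  ⇒  (0, 0, 1, 71/96)
     R0 -= -12/5·R2  ⇒  (1, 0, 0, 3/8)
     R1 -= 8/5·R2  ⇒  (0, 1, 0, -1/12)
     R3 -= 2·R2  ⇒  (0, 0, 0, 193/48)
[4] R3 /= 193/48  ⇒  (0, 0, 0, 1)
     R0 -= 3/8·R3  ⇒  (1, 0, 0, 0)
     R1 -= -1/12·R3  ⇒  (0, 1, 0, 0)
     R2 -= 71/96·R3  ⇒  (0, 0, 1, 0)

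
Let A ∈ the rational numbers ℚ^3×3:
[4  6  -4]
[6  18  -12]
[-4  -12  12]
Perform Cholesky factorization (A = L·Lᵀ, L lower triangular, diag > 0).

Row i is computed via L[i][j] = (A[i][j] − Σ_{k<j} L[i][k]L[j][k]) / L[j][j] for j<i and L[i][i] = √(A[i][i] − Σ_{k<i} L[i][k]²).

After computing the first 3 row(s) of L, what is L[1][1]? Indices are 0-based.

Step 1: L[0][0] = √(4) = 2.
  L[1][0] = (6) / L[0][0] = 3.
Step 2: L[1][1] = √(9) = 3.
  L[2][0] = (-4) / L[0][0] = -2.
  L[2][1] = (-6) / L[1][1] = -2.
Step 3: L[2][2] = √(4) = 2.

L[1][1] = 3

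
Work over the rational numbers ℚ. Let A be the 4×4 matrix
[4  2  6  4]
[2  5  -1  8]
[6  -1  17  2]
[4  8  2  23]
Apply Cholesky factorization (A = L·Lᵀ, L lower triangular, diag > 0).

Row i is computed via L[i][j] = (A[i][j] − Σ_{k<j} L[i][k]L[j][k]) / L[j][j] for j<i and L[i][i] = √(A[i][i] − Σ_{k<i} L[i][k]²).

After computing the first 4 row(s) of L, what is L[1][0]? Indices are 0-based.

Step 1: L[0][0] = √(4) = 2.
  L[1][0] = (2) / L[0][0] = 1.
Step 2: L[1][1] = √(4) = 2.
  L[2][0] = (6) / L[0][0] = 3.
  L[2][1] = (-4) / L[1][1] = -2.
Step 3: L[2][2] = √(4) = 2.
  L[3][0] = (4) / L[0][0] = 2.
  L[3][1] = (6) / L[1][1] = 3.
  L[3][2] = (2) / L[2][2] = 1.
Step 4: L[3][3] = √(9) = 3.

L[1][0] = 1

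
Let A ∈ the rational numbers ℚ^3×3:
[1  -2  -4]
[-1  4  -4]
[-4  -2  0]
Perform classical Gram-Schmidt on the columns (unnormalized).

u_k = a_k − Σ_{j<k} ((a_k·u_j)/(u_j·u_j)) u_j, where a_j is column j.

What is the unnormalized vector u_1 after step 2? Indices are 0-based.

u_1 = (-19/9, 37/9, -14/9)

Step 1: u_0 = a_0 = (1, -1, -4).
Step 2: u_1 = a_1 − (1/9)·u_0 = (-19/9, 37/9, -14/9).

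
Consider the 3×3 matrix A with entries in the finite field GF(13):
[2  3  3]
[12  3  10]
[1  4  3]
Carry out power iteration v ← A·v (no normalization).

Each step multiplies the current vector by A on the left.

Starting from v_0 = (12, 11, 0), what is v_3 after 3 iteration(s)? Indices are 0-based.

v_0 = (12, 11, 0).
v_1 = A·v_0 = (5, 8, 4).
v_2 = A·v_1 = (7, 7, 10).
v_3 = A·v_2 = (0, 10, 0).

v_3 = (0, 10, 0)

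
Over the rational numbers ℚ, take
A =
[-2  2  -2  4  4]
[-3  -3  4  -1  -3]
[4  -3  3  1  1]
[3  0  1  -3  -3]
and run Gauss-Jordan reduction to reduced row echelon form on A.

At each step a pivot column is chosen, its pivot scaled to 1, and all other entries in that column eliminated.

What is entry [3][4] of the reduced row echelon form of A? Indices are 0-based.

[1] R0 /= -2  ⇒  (1, -1, 1, -2, -2)
     R1 -= -3·R0  ⇒  (0, -6, 7, -7, -9)
     R2 -= 4·R0  ⇒  (0, 1, -1, 9, 9)
     R3 -= 3·R0  ⇒  (0, 3, -2, 3, 3)
[2] R1 /= -6  ⇒  (0, 1, -7/6, 7/6, 3/2)
     R0 -= -1·R1  ⇒  (1, 0, -1/6, -5/6, -1/2)
     R2 -= 1·R1  ⇒  (0, 0, 1/6, 47/6, 15/2)
     R3 -= 3·R1  ⇒  (0, 0, 3/2, -1/2, -3/2)
[3] R2 /= 1/6  ⇒  (0, 0, 1, 47, 45)
     R0 -= -1/6·R2  ⇒  (1, 0, 0, 7, 7)
     R1 -= -7/6·R2  ⇒  (0, 1, 0, 56, 54)
     R3 -= 3/2·R2  ⇒  (0, 0, 0, -71, -69)
[4] R3 /= -71  ⇒  (0, 0, 0, 1, 69/71)
     R0 -= 7·R3  ⇒  (1, 0, 0, 0, 14/71)
     R1 -= 56·R3  ⇒  (0, 1, 0, 0, -30/71)
     R2 -= 47·R3  ⇒  (0, 0, 1, 0, -48/71)

M[3][4] = 69/71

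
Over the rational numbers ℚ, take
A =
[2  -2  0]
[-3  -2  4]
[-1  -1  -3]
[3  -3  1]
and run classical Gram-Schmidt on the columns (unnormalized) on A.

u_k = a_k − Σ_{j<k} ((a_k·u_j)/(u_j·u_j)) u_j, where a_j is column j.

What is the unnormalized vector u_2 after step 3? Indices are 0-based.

u_2 = (-64/189, 302/189, -755/189, 31/63)

Step 1: u_0 = a_0 = (2, -3, -1, 3).
Step 2: u_1 = a_1 − (-6/23)·u_0 = (-34/23, -64/23, -29/23, -51/23).
Step 3: u_2 = a_2 − (-6/23)·u_0 − (-110/189)·u_1 = (-64/189, 302/189, -755/189, 31/63).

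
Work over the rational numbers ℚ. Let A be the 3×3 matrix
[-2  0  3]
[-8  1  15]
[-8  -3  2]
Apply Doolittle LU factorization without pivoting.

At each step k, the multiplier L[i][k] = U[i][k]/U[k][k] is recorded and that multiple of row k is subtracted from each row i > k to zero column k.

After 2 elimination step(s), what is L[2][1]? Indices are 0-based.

[col 0] pivot -2
  R1 -= 4*R0 → (0, 1, 3)  (L[1][0] := 4)
  R2 -= 4*R0 → (0, -3, -10)  (L[2][0] := 4)
[col 1] pivot 1
  R2 -= -3*R1 → (0, 0, -1)  (L[2][1] := -3)

L[2][1] = -3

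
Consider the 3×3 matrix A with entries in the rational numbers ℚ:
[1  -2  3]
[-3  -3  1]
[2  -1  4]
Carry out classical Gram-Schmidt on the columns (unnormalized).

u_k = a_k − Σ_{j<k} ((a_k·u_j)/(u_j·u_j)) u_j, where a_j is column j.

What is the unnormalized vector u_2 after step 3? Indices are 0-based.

Step 1: u_0 = a_0 = (1, -3, 2).
Step 2: u_1 = a_1 − (5/14)·u_0 = (-33/14, -27/14, -12/7).
Step 3: u_2 = a_2 − (4/7)·u_0 − (-74/57)·u_1 = (-12/19, 4/19, 12/19).

u_2 = (-12/19, 4/19, 12/19)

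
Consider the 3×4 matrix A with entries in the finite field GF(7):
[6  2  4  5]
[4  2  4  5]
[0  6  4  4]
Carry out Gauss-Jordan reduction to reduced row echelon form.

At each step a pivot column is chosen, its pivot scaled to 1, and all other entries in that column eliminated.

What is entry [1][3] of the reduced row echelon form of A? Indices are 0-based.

M[1][3] = 5

pivot(0,0)=6: scale R0 → (1, 5, 3, 2)
  clear (1,0): R1 −= (4)R0 → (0, 3, 6, 4)
pivot(1,1)=3: scale R1 → (0, 1, 2, 6)
  clear (0,1): R0 −= (5)R1 → (1, 0, 0, 0)
  clear (2,1): R2 −= (6)R1 → (0, 0, 6, 3)
pivot(2,2)=6: scale R2 → (0, 0, 1, 4)
  clear (1,2): R1 −= (2)R2 → (0, 1, 0, 5)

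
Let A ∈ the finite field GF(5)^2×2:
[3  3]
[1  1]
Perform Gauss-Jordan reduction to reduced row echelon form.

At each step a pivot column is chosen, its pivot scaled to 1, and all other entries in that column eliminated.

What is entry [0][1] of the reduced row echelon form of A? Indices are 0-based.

pivot(0,0)=3: scale R0 → (1, 1)
  clear (1,0): R1 −= (1)R0 → (0, 0)
col 1: no nonzero at/below row 1; advance.

M[0][1] = 1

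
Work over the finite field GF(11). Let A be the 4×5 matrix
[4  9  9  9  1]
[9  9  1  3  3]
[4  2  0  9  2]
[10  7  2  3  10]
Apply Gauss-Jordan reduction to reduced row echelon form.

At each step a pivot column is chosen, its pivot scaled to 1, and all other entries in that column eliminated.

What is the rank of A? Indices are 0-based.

step 1: normalize row 0 (÷4) = (1, 5, 5, 5, 3)
  row 1: subtract 9×row0 = (0, 8, 0, 2, 9)
  row 2: subtract 4×row0 = (0, 4, 2, 0, 1)
  row 3: subtract 10×row0 = (0, 1, 7, 8, 2)
step 2: normalize row 1 (÷8) = (0, 1, 0, 3, 8)
  row 0: subtract 5×row1 = (1, 0, 5, 1, 7)
  row 2: subtract 4×row1 = (0, 0, 2, 10, 2)
  row 3: subtract 1×row1 = (0, 0, 7, 5, 5)
step 3: normalize row 2 (÷2) = (0, 0, 1, 5, 1)
  row 0: subtract 5×row2 = (1, 0, 0, 9, 2)
  row 3: subtract 7×row2 = (0, 0, 0, 3, 9)
step 4: normalize row 3 (÷3) = (0, 0, 0, 1, 3)
  row 0: subtract 9×row3 = (1, 0, 0, 0, 8)
  row 1: subtract 3×row3 = (0, 1, 0, 0, 10)
  row 2: subtract 5×row3 = (0, 0, 1, 0, 8)

rank = 4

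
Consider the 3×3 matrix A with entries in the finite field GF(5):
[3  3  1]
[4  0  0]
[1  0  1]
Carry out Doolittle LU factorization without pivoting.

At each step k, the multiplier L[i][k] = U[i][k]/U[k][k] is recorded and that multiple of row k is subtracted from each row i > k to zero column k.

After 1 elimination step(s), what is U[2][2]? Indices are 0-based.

k=0: U[0][0]=3
  eliminate (1,0): mult=3, new row 1: (0, 1, 2); set L[1][0]=3
  eliminate (2,0): mult=2, new row 2: (0, 4, 4); set L[2][0]=2

U[2][2] = 4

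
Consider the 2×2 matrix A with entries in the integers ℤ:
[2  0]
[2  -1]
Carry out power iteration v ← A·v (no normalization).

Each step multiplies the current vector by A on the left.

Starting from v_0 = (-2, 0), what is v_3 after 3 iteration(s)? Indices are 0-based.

v_0 = (-2, 0).
v_1 = A·v_0 = (-4, -4).
v_2 = A·v_1 = (-8, -4).
v_3 = A·v_2 = (-16, -12).

v_3 = (-16, -12)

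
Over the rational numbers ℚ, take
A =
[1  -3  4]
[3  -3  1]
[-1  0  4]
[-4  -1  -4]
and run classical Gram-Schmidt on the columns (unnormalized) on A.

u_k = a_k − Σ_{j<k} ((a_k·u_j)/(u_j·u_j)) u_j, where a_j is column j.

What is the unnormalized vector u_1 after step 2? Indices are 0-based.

Step 1: u_0 = a_0 = (1, 3, -1, -4).
Step 2: u_1 = a_1 − (-8/27)·u_0 = (-73/27, -19/9, -8/27, -59/27).

u_1 = (-73/27, -19/9, -8/27, -59/27)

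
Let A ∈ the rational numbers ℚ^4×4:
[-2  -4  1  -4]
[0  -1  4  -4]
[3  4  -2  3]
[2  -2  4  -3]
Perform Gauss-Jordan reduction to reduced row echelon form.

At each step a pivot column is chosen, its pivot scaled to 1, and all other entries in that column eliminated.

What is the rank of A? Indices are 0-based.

rank = 4

step 1: normalize row 0 (÷-2) = (1, 2, -1/2, 2)
  row 2: subtract 3×row0 = (0, -2, -1/2, -3)
  row 3: subtract 2×row0 = (0, -6, 5, -7)
step 2: normalize row 1 (÷-1) = (0, 1, -4, 4)
  row 0: subtract 2×row1 = (1, 0, 15/2, -6)
  row 2: subtract -2×row1 = (0, 0, -17/2, 5)
  row 3: subtract -6×row1 = (0, 0, -19, 17)
step 3: normalize row 2 (÷-17/2) = (0, 0, 1, -10/17)
  row 0: subtract 15/2×row2 = (1, 0, 0, -27/17)
  row 1: subtract -4×row2 = (0, 1, 0, 28/17)
  row 3: subtract -19×row2 = (0, 0, 0, 99/17)
step 4: normalize row 3 (÷99/17) = (0, 0, 0, 1)
  row 0: subtract -27/17×row3 = (1, 0, 0, 0)
  row 1: subtract 28/17×row3 = (0, 1, 0, 0)
  row 2: subtract -10/17×row3 = (0, 0, 1, 0)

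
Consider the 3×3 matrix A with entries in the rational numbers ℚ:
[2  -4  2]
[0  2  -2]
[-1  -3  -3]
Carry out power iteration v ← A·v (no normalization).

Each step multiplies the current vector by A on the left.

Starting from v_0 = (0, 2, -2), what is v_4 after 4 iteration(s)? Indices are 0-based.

v_0 = (0, 2, -2).
v_1 = A·v_0 = (-12, 8, 0).
v_2 = A·v_1 = (-56, 16, -12).
v_3 = A·v_2 = (-200, 56, 44).
v_4 = A·v_3 = (-536, 24, -100).

v_4 = (-536, 24, -100)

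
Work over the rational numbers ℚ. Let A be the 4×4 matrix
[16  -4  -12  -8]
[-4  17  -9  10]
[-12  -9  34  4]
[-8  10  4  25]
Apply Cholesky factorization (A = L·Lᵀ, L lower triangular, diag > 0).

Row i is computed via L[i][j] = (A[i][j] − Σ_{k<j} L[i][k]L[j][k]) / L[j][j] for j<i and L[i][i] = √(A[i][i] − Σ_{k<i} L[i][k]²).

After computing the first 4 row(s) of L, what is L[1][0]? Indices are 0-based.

Step 1: L[0][0] = √(16) = 4.
  L[1][0] = (-4) / L[0][0] = -1.
Step 2: L[1][1] = √(16) = 4.
  L[2][0] = (-12) / L[0][0] = -3.
  L[2][1] = (-12) / L[1][1] = -3.
Step 3: L[2][2] = √(16) = 4.
  L[3][0] = (-8) / L[0][0] = -2.
  L[3][1] = (8) / L[1][1] = 2.
  L[3][2] = (4) / L[2][2] = 1.
Step 4: L[3][3] = √(16) = 4.

L[1][0] = -1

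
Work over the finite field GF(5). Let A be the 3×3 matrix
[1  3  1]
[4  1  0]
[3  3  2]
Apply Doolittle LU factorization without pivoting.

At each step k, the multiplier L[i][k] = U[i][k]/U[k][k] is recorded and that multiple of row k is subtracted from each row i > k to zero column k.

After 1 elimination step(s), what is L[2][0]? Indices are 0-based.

L[2][0] = 3

Step 1: pivot at (0,0) is 1.
  row1 ← row1 − (4)·row0  ⇒  L[1][0]=4, U row1=(0, 4, 1)
  row2 ← row2 − (3)·row0  ⇒  L[2][0]=3, U row2=(0, 4, 4)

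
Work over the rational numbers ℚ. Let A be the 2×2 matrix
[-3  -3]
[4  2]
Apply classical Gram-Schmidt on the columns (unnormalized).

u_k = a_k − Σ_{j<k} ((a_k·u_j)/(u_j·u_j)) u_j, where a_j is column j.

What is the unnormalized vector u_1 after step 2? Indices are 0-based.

u_1 = (-24/25, -18/25)

Step 1: u_0 = a_0 = (-3, 4).
Step 2: u_1 = a_1 − (17/25)·u_0 = (-24/25, -18/25).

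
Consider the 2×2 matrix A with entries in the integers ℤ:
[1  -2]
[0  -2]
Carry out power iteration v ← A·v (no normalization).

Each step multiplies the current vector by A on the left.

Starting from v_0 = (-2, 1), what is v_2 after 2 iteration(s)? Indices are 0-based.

v_0 = (-2, 1).
v_1 = A·v_0 = (-4, -2).
v_2 = A·v_1 = (0, 4).

v_2 = (0, 4)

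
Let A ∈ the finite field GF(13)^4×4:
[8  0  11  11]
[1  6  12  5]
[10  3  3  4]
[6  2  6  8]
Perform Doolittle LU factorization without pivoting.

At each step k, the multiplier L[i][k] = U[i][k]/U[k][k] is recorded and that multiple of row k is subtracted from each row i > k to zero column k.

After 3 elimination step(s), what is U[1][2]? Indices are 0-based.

U[1][2] = 9

[col 0] pivot 8
  R1 -= 5*R0 → (0, 6, 9, 2)  (L[1][0] := 5)
  R2 -= 11*R0 → (0, 3, 12, 0)  (L[2][0] := 11)
  R3 -= 4*R0 → (0, 2, 1, 3)  (L[3][0] := 4)
[col 1] pivot 6
  R2 -= 7*R1 → (0, 0, 1, 12)  (L[2][1] := 7)
  R3 -= 9*R1 → (0, 0, 11, 11)  (L[3][1] := 9)
[col 2] pivot 1
  R3 -= 11*R2 → (0, 0, 0, 9)  (L[3][2] := 11)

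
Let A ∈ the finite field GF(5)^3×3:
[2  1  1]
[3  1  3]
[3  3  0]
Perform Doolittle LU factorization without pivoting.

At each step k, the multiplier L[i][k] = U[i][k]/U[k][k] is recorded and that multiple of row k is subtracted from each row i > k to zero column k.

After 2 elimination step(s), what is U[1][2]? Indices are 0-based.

U[1][2] = 4

[col 0] pivot 2
  R1 -= 4*R0 → (0, 2, 4)  (L[1][0] := 4)
  R2 -= 4*R0 → (0, 4, 1)  (L[2][0] := 4)
[col 1] pivot 2
  R2 -= 2*R1 → (0, 0, 3)  (L[2][1] := 2)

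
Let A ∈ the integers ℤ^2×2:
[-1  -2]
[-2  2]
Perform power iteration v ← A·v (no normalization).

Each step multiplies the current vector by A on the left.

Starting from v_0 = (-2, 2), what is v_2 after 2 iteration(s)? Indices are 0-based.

v_2 = (-14, 20)

v_0 = (-2, 2).
v_1 = A·v_0 = (-2, 8).
v_2 = A·v_1 = (-14, 20).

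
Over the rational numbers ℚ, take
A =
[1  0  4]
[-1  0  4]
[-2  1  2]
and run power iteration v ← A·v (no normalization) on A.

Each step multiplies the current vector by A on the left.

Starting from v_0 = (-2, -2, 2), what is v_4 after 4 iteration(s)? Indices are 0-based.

v_4 = (-18, -158, -174)

v_0 = (-2, -2, 2).
v_1 = A·v_0 = (6, 10, 6).
v_2 = A·v_1 = (30, 18, 10).
v_3 = A·v_2 = (70, 10, -22).
v_4 = A·v_3 = (-18, -158, -174).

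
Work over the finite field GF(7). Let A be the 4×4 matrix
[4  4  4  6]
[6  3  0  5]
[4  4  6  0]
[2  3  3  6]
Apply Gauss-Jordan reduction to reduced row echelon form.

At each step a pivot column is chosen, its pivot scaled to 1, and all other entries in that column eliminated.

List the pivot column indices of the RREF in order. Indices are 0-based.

pivot columns: 0, 1, 2, 3

pivot(0,0)=4: scale R0 → (1, 1, 1, 5)
  clear (1,0): R1 −= (6)R0 → (0, 4, 1, 3)
  clear (2,0): R2 −= (4)R0 → (0, 0, 2, 1)
  clear (3,0): R3 −= (2)R0 → (0, 1, 1, 3)
pivot(1,1)=4: scale R1 → (0, 1, 2, 6)
  clear (0,1): R0 −= (1)R1 → (1, 0, 6, 6)
  clear (3,1): R3 −= (1)R1 → (0, 0, 6, 4)
pivot(2,2)=2: scale R2 → (0, 0, 1, 4)
  clear (0,2): R0 −= (6)R2 → (1, 0, 0, 3)
  clear (1,2): R1 −= (2)R2 → (0, 1, 0, 5)
  clear (3,2): R3 −= (6)R2 → (0, 0, 0, 1)
pivot(3,3)=1: scale R3 → (0, 0, 0, 1)
  clear (0,3): R0 −= (3)R3 → (1, 0, 0, 0)
  clear (1,3): R1 −= (5)R3 → (0, 1, 0, 0)
  clear (2,3): R2 −= (4)R3 → (0, 0, 1, 0)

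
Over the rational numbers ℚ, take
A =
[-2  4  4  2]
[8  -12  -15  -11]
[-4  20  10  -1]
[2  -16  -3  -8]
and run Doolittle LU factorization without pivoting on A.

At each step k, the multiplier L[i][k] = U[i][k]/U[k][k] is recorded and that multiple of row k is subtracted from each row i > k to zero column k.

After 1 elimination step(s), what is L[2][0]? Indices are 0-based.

Step 1: pivot at (0,0) is -2.
  row1 ← row1 − (-4)·row0  ⇒  L[1][0]=-4, U row1=(0, 4, 1, -3)
  row2 ← row2 − (2)·row0  ⇒  L[2][0]=2, U row2=(0, 12, 2, -5)
  row3 ← row3 − (-1)·row0  ⇒  L[3][0]=-1, U row3=(0, -12, 1, -6)

L[2][0] = 2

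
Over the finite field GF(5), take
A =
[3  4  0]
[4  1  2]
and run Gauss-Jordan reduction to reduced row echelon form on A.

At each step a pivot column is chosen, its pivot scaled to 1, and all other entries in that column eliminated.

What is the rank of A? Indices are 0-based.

step 1: normalize row 0 (÷3) = (1, 3, 0)
  row 1: subtract 4×row0 = (0, 4, 2)
step 2: normalize row 1 (÷4) = (0, 1, 3)
  row 0: subtract 3×row1 = (1, 0, 1)

rank = 2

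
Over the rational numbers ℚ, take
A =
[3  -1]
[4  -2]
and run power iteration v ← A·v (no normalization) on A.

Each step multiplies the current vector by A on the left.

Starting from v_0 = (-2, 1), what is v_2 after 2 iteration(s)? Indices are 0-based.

v_2 = (-11, -8)

v_0 = (-2, 1).
v_1 = A·v_0 = (-7, -10).
v_2 = A·v_1 = (-11, -8).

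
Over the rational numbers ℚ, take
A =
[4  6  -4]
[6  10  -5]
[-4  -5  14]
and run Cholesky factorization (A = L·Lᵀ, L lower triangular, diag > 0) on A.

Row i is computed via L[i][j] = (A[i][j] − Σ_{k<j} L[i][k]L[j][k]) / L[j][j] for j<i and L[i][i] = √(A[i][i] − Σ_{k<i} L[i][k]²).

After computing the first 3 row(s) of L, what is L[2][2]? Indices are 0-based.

Step 1: L[0][0] = √(4) = 2.
  L[1][0] = (6) / L[0][0] = 3.
Step 2: L[1][1] = √(1) = 1.
  L[2][0] = (-4) / L[0][0] = -2.
  L[2][1] = (1) / L[1][1] = 1.
Step 3: L[2][2] = √(9) = 3.

L[2][2] = 3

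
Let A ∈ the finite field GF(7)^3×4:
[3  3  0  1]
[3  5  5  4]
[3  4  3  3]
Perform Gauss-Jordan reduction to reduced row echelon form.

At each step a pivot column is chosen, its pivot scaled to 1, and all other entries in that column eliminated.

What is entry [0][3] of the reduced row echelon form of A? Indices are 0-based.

M[0][3] = 6

step 1: normalize row 0 (÷3) = (1, 1, 0, 5)
  row 1: subtract 3×row0 = (0, 2, 5, 3)
  row 2: subtract 3×row0 = (0, 1, 3, 2)
step 2: normalize row 1 (÷2) = (0, 1, 6, 5)
  row 0: subtract 1×row1 = (1, 0, 1, 0)
  row 2: subtract 1×row1 = (0, 0, 4, 4)
step 3: normalize row 2 (÷4) = (0, 0, 1, 1)
  row 0: subtract 1×row2 = (1, 0, 0, 6)
  row 1: subtract 6×row2 = (0, 1, 0, 6)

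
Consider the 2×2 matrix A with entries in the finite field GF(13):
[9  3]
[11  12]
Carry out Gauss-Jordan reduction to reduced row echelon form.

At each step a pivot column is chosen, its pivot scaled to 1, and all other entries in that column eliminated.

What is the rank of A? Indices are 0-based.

step 1: normalize row 0 (÷9) = (1, 9)
  row 1: subtract 11×row0 = (0, 4)
step 2: normalize row 1 (÷4) = (0, 1)
  row 0: subtract 9×row1 = (1, 0)

rank = 2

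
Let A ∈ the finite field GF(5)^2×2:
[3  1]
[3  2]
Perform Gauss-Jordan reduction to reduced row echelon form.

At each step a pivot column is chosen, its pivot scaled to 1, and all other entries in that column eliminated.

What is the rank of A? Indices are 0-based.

step 1: normalize row 0 (÷3) = (1, 2)
  row 1: subtract 3×row0 = (0, 1)
step 2: normalize row 1 (÷1) = (0, 1)
  row 0: subtract 2×row1 = (1, 0)

rank = 2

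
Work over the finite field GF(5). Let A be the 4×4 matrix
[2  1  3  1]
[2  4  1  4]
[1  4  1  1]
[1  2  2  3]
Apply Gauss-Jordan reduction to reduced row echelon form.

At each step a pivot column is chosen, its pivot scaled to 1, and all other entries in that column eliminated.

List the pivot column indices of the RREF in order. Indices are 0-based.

step 1: normalize row 0 (÷2) = (1, 3, 4, 3)
  row 1: subtract 2×row0 = (0, 3, 3, 3)
  row 2: subtract 1×row0 = (0, 1, 2, 3)
  row 3: subtract 1×row0 = (0, 4, 3, 0)
step 2: normalize row 1 (÷3) = (0, 1, 1, 1)
  row 0: subtract 3×row1 = (1, 0, 1, 0)
  row 2: subtract 1×row1 = (0, 0, 1, 2)
  row 3: subtract 4×row1 = (0, 0, 4, 1)
step 3: normalize row 2 (÷1) = (0, 0, 1, 2)
  row 0: subtract 1×row2 = (1, 0, 0, 3)
  row 1: subtract 1×row2 = (0, 1, 0, 4)
  row 3: subtract 4×row2 = (0, 0, 0, 3)
step 4: normalize row 3 (÷3) = (0, 0, 0, 1)
  row 0: subtract 3×row3 = (1, 0, 0, 0)
  row 1: subtract 4×row3 = (0, 1, 0, 0)
  row 2: subtract 2×row3 = (0, 0, 1, 0)

pivot columns: 0, 1, 2, 3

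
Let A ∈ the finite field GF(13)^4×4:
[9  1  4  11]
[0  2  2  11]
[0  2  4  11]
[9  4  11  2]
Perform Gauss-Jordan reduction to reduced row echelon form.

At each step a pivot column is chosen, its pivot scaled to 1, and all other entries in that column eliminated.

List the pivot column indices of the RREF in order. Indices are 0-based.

pivot(0,0)=9: scale R0 → (1, 3, 12, 7)
  clear (3,0): R3 −= (9)R0 → (0, 3, 7, 4)
pivot(1,1)=2: scale R1 → (0, 1, 1, 12)
  clear (0,1): R0 −= (3)R1 → (1, 0, 9, 10)
  clear (2,1): R2 −= (2)R1 → (0, 0, 2, 0)
  clear (3,1): R3 −= (3)R1 → (0, 0, 4, 7)
pivot(2,2)=2: scale R2 → (0, 0, 1, 0)
  clear (0,2): R0 −= (9)R2 → (1, 0, 0, 10)
  clear (1,2): R1 −= (1)R2 → (0, 1, 0, 12)
  clear (3,2): R3 −= (4)R2 → (0, 0, 0, 7)
pivot(3,3)=7: scale R3 → (0, 0, 0, 1)
  clear (0,3): R0 −= (10)R3 → (1, 0, 0, 0)
  clear (1,3): R1 −= (12)R3 → (0, 1, 0, 0)

pivot columns: 0, 1, 2, 3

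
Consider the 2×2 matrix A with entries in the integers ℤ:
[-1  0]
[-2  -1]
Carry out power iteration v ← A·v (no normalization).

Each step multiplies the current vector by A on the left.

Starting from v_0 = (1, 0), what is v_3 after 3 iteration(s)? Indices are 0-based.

v_3 = (-1, -6)

v_0 = (1, 0).
v_1 = A·v_0 = (-1, -2).
v_2 = A·v_1 = (1, 4).
v_3 = A·v_2 = (-1, -6).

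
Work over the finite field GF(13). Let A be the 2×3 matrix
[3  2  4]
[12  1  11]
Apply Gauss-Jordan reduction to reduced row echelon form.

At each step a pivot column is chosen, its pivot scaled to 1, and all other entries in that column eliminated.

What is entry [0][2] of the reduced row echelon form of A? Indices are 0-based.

step 1: normalize row 0 (÷3) = (1, 5, 10)
  row 1: subtract 12×row0 = (0, 6, 8)
step 2: normalize row 1 (÷6) = (0, 1, 10)
  row 0: subtract 5×row1 = (1, 0, 12)

M[0][2] = 12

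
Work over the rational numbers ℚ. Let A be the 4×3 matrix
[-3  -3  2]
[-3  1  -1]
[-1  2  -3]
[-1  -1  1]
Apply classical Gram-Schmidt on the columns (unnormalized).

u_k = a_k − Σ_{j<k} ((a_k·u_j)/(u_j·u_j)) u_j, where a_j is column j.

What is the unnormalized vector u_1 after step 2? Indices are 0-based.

Step 1: u_0 = a_0 = (-3, -3, -1, -1).
Step 2: u_1 = a_1 − (1/4)·u_0 = (-9/4, 7/4, 9/4, -3/4).

u_1 = (-9/4, 7/4, 9/4, -3/4)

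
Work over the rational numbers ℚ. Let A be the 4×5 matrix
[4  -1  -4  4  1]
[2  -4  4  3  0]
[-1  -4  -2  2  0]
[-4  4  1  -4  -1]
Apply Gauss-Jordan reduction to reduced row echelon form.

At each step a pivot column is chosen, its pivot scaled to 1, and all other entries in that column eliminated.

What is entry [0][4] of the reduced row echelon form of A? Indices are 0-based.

step 1: normalize row 0 (÷4) = (1, -1/4, -1, 1, 1/4)
  row 1: subtract 2×row0 = (0, -7/2, 6, 1, -1/2)
  row 2: subtract -1×row0 = (0, -17/4, -3, 3, 1/4)
  row 3: subtract -4×row0 = (0, 3, -3, 0, 0)
step 2: normalize row 1 (÷-7/2) = (0, 1, -12/7, -2/7, 1/7)
  row 0: subtract -1/4×row1 = (1, 0, -10/7, 13/14, 2/7)
  row 2: subtract -17/4×row1 = (0, 0, -72/7, 25/14, 6/7)
  row 3: subtract 3×row1 = (0, 0, 15/7, 6/7, -3/7)
step 3: normalize row 2 (÷-72/7) = (0, 0, 1, -25/144, -1/12)
  row 0: subtract -10/7×row2 = (1, 0, 0, 49/72, 1/6)
  row 1: subtract -12/7×row2 = (0, 1, 0, -7/12, 0)
  row 3: subtract 15/7×row2 = (0, 0, 0, 59/48, -1/4)
step 4: normalize row 3 (÷59/48) = (0, 0, 0, 1, -12/59)
  row 0: subtract 49/72×row3 = (1, 0, 0, 0, 18/59)
  row 1: subtract -7/12×row3 = (0, 1, 0, 0, -7/59)
  row 2: subtract -25/144×row3 = (0, 0, 1, 0, -7/59)

M[0][4] = 18/59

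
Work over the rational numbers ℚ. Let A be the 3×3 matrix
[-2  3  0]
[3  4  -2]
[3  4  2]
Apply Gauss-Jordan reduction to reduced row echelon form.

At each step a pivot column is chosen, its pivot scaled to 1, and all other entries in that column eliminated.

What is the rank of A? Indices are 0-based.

rank = 3

pivot(0,0)=-2: scale R0 → (1, -3/2, 0)
  clear (1,0): R1 −= (3)R0 → (0, 17/2, -2)
  clear (2,0): R2 −= (3)R0 → (0, 17/2, 2)
pivot(1,1)=17/2: scale R1 → (0, 1, -4/17)
  clear (0,1): R0 −= (-3/2)R1 → (1, 0, -6/17)
  clear (2,1): R2 −= (17/2)R1 → (0, 0, 4)
pivot(2,2)=4: scale R2 → (0, 0, 1)
  clear (0,2): R0 −= (-6/17)R2 → (1, 0, 0)
  clear (1,2): R1 −= (-4/17)R2 → (0, 1, 0)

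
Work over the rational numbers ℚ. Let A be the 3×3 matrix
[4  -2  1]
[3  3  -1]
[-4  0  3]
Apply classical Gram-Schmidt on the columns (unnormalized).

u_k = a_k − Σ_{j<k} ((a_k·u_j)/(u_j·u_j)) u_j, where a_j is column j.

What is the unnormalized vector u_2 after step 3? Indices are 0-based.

u_2 = (174/133, 116/133, 261/133)

Step 1: u_0 = a_0 = (4, 3, -4).
Step 2: u_1 = a_1 − (1/41)·u_0 = (-86/41, 120/41, 4/41).
Step 3: u_2 = a_2 − (-11/41)·u_0 − (-97/266)·u_1 = (174/133, 116/133, 261/133).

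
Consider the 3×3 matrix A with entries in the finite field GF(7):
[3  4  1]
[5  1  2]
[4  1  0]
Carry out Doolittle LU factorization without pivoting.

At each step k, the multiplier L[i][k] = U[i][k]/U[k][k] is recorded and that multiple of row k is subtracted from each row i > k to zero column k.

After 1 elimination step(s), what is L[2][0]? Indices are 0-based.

Step 1: pivot at (0,0) is 3.
  row1 ← row1 − (4)·row0  ⇒  L[1][0]=4, U row1=(0, 6, 5)
  row2 ← row2 − (6)·row0  ⇒  L[2][0]=6, U row2=(0, 5, 1)

L[2][0] = 6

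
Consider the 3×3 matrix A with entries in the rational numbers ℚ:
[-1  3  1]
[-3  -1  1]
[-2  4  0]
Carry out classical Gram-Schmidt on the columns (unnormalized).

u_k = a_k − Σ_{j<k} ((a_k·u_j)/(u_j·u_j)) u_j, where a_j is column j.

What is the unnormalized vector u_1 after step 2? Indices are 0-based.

u_1 = (17/7, -19/7, 20/7)

Step 1: u_0 = a_0 = (-1, -3, -2).
Step 2: u_1 = a_1 − (-4/7)·u_0 = (17/7, -19/7, 20/7).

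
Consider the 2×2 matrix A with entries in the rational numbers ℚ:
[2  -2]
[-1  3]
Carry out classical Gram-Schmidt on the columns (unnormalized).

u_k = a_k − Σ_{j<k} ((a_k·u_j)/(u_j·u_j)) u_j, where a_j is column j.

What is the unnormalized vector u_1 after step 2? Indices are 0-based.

u_1 = (4/5, 8/5)

Step 1: u_0 = a_0 = (2, -1).
Step 2: u_1 = a_1 − (-7/5)·u_0 = (4/5, 8/5).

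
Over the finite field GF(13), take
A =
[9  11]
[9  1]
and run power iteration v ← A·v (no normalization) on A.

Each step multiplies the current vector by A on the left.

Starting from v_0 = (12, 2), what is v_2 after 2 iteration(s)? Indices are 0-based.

v_0 = (12, 2).
v_1 = A·v_0 = (0, 6).
v_2 = A·v_1 = (1, 6).

v_2 = (1, 6)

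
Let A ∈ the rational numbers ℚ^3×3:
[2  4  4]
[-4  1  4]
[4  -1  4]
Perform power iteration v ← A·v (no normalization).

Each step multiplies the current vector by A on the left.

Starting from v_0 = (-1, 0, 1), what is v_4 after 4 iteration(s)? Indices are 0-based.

v_4 = (144, 144, 1008)

v_0 = (-1, 0, 1).
v_1 = A·v_0 = (2, 8, 0).
v_2 = A·v_1 = (36, 0, 0).
v_3 = A·v_2 = (72, -144, 144).
v_4 = A·v_3 = (144, 144, 1008).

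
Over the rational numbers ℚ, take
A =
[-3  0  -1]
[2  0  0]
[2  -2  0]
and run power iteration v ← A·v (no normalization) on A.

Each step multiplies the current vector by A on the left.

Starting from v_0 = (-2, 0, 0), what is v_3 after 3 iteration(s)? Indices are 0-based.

v_0 = (-2, 0, 0).
v_1 = A·v_0 = (6, -4, -4).
v_2 = A·v_1 = (-14, 12, 20).
v_3 = A·v_2 = (22, -28, -52).

v_3 = (22, -28, -52)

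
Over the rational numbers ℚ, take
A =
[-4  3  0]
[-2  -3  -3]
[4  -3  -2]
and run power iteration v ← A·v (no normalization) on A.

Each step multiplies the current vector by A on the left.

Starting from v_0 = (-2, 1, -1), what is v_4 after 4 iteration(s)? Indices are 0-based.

v_4 = (-623, 602, 1037)

v_0 = (-2, 1, -1).
v_1 = A·v_0 = (11, 4, -9).
v_2 = A·v_1 = (-32, -7, 50).
v_3 = A·v_2 = (107, -65, -207).
v_4 = A·v_3 = (-623, 602, 1037).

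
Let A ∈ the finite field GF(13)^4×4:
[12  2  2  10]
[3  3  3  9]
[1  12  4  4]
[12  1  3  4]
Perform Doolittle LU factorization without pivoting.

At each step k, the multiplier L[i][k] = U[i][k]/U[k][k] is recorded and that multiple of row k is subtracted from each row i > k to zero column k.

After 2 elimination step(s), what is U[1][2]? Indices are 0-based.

U[1][2] = 9

k=0: U[0][0]=12
  eliminate (1,0): mult=10, new row 1: (0, 9, 9, 0); set L[1][0]=10
  eliminate (2,0): mult=12, new row 2: (0, 1, 6, 1); set L[2][0]=12
  eliminate (3,0): mult=1, new row 3: (0, 12, 1, 7); set L[3][0]=1
k=1: U[1][1]=9
  eliminate (2,1): mult=3, new row 2: (0, 0, 5, 1); set L[2][1]=3
  eliminate (3,1): mult=10, new row 3: (0, 0, 2, 7); set L[3][1]=10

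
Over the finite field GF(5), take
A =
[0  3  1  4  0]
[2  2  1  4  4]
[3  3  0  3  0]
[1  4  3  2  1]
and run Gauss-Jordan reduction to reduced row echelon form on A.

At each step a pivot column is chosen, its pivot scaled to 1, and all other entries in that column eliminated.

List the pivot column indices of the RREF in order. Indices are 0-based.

pivot columns: 0, 1, 2, 3

pivot(0,0): swap R0↔R1
pivot(0,0)=2: scale R0 → (1, 1, 3, 2, 2)
  clear (2,0): R2 −= (3)R0 → (0, 0, 1, 2, 4)
  clear (3,0): R3 −= (1)R0 → (0, 3, 0, 0, 4)
pivot(1,1)=3: scale R1 → (0, 1, 2, 3, 0)
  clear (0,1): R0 −= (1)R1 → (1, 0, 1, 4, 2)
  clear (3,1): R3 −= (3)R1 → (0, 0, 4, 1, 4)
pivot(2,2)=1: scale R2 → (0, 0, 1, 2, 4)
  clear (0,2): R0 −= (1)R2 → (1, 0, 0, 2, 3)
  clear (1,2): R1 −= (2)R2 → (0, 1, 0, 4, 2)
  clear (3,2): R3 −= (4)R2 → (0, 0, 0, 3, 3)
pivot(3,3)=3: scale R3 → (0, 0, 0, 1, 1)
  clear (0,3): R0 −= (2)R3 → (1, 0, 0, 0, 1)
  clear (1,3): R1 −= (4)R3 → (0, 1, 0, 0, 3)
  clear (2,3): R2 −= (2)R3 → (0, 0, 1, 0, 2)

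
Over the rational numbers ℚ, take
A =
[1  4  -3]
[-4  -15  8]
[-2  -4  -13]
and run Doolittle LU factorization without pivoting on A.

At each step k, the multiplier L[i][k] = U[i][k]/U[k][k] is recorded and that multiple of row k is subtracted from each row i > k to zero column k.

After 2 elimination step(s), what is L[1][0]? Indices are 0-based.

[col 0] pivot 1
  R1 -= -4*R0 → (0, 1, -4)  (L[1][0] := -4)
  R2 -= -2*R0 → (0, 4, -19)  (L[2][0] := -2)
[col 1] pivot 1
  R2 -= 4*R1 → (0, 0, -3)  (L[2][1] := 4)

L[1][0] = -4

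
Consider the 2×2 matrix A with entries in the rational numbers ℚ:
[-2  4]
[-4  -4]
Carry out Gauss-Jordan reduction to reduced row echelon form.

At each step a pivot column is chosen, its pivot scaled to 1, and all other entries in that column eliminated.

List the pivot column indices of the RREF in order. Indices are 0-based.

pivot columns: 0, 1

[1] R0 /= -2  ⇒  (1, -2)
     R1 -= -4·R0  ⇒  (0, -12)
[2] R1 /= -12  ⇒  (0, 1)
     R0 -= -2·R1  ⇒  (1, 0)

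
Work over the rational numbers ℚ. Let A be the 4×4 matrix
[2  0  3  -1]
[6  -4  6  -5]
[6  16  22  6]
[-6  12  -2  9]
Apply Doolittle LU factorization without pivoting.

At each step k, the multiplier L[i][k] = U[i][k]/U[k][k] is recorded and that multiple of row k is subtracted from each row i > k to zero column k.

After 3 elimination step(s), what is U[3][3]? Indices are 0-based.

[col 0] pivot 2
  R1 -= 3*R0 → (0, -4, -3, -2)  (L[1][0] := 3)
  R2 -= 3*R0 → (0, 16, 13, 9)  (L[2][0] := 3)
  R3 -= -3*R0 → (0, 12, 7, 6)  (L[3][0] := -3)
[col 1] pivot -4
  R2 -= -4*R1 → (0, 0, 1, 1)  (L[2][1] := -4)
  R3 -= -3*R1 → (0, 0, -2, 0)  (L[3][1] := -3)
[col 2] pivot 1
  R3 -= -2*R2 → (0, 0, 0, 2)  (L[3][2] := -2)

U[3][3] = 2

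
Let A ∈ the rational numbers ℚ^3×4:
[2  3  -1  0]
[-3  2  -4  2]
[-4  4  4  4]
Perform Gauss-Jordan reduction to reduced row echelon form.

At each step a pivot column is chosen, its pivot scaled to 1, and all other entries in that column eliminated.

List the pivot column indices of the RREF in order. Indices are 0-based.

[1] R0 /= 2  ⇒  (1, 3/2, -1/2, 0)
     R1 -= -3·R0  ⇒  (0, 13/2, -11/2, 2)
     R2 -= -4·R0  ⇒  (0, 10, 2, 4)
[2] R1 /= 13/2  ⇒  (0, 1, -11/13, 4/13)
     R0 -= 3/2·R1  ⇒  (1, 0, 10/13, -6/13)
     R2 -= 10·R1  ⇒  (0, 0, 136/13, 12/13)
[3] R2 /= 136/13  ⇒  (0, 0, 1, 3/34)
     R0 -= 10/13·R2  ⇒  (1, 0, 0, -9/17)
     R1 -= -11/13·R2  ⇒  (0, 1, 0, 13/34)

pivot columns: 0, 1, 2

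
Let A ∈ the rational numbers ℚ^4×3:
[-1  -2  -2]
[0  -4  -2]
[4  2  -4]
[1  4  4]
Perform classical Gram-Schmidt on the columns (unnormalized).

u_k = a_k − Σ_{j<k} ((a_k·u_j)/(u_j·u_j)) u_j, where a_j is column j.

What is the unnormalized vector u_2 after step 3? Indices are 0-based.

Step 1: u_0 = a_0 = (-1, 0, 4, 1).
Step 2: u_1 = a_1 − (7/9)·u_0 = (-11/9, -4, -10/9, 29/9).
Step 3: u_2 = a_2 − (-5/9)·u_0 − (125/131)·u_1 = (-182/131, 238/131, -94/131, 194/131).

u_2 = (-182/131, 238/131, -94/131, 194/131)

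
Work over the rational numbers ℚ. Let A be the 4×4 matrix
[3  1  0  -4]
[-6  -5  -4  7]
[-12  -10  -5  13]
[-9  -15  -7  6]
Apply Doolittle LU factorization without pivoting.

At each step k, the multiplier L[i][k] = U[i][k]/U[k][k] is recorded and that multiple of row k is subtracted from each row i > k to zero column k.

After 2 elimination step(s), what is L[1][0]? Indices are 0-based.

L[1][0] = -2

[col 0] pivot 3
  R1 -= -2*R0 → (0, -3, -4, -1)  (L[1][0] := -2)
  R2 -= -4*R0 → (0, -6, -5, -3)  (L[2][0] := -4)
  R3 -= -3*R0 → (0, -12, -7, -6)  (L[3][0] := -3)
[col 1] pivot -3
  R2 -= 2*R1 → (0, 0, 3, -1)  (L[2][1] := 2)
  R3 -= 4*R1 → (0, 0, 9, -2)  (L[3][1] := 4)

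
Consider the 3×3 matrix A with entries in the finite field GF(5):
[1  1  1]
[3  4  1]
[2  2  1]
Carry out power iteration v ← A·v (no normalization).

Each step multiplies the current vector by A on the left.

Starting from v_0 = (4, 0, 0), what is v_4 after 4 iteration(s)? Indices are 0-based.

v_4 = (0, 1, 1)

v_0 = (4, 0, 0).
v_1 = A·v_0 = (4, 2, 3).
v_2 = A·v_1 = (4, 3, 0).
v_3 = A·v_2 = (2, 4, 4).
v_4 = A·v_3 = (0, 1, 1).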